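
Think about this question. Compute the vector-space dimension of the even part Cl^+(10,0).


Even subalgebra dimension = 2^(n-1)
n = 10 + 0 = 10
2^(10 - 1) = 2^9 = 512
Verification: sum of C(10,k) for even k = 1 + 45 + 210 + 210 + 45 + 1 = 512
Result = 512


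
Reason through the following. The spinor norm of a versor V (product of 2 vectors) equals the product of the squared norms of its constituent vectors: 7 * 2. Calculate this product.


Spinor norm N(V) = |v1|^2 * |v2|^2 * ... * |v2|^2
= 7 * 2
Running product: 7, 14
N(V) = 14


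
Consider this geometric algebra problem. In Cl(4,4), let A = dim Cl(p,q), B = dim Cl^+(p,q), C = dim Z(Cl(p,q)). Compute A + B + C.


n = 4 + 4 = 8
Total dim = 2^8 = 256
Even subalgebra dim = 2^7 = 128
n is even, so center dim = 1
Sum = 256 + 128 + 1 = 385


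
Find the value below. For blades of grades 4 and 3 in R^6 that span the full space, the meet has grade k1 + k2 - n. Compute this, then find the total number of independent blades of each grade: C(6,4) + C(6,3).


Meet grade = grade(A) + grade(B) - n
= 4 + 3 - 6 = 1
C(6,4) = 15
C(6,3) = 20
dim_A + dim_B = 15 + 20 = 35


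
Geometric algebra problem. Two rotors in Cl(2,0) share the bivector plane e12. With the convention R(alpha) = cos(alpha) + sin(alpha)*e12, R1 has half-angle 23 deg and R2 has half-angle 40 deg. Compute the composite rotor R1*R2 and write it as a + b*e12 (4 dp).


Same-plane rotors commute and their half-angles add:
R1*R2 = cos(a1 + a2) + sin(a1 + a2)*e12.
a1 + a2 = 23 + 40 = 63 deg
cos(63 deg) = 0.4540
sin(63 deg) = 0.8910
R1*R2 = 0.4540 + 0.8910*e12


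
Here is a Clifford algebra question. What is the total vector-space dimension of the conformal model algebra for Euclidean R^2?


The conformal model of R^2 uses Cl(3,1): the 2 Euclidean generators plus two extra orthogonal generators e+ (e+^2 = +1) and e- (e-^2 = -1), from which the null vectors e0, einf are built.
Number of generators m = 2 + 2 = 4.
dim Cl(p,q) = 2^m = 2^4 = 16


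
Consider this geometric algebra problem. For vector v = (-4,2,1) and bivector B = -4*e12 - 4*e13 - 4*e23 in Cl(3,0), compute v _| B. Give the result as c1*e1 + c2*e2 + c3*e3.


Left contraction v _| B = <vB>_1 (grade-1 part of the geometric product vB).
Using e1_|e12 = e2, e2_|e12 = -e1, e1_|e13 = e3, e3_|e13 = -e1, e2_|e23 = e3, e3_|e23 = -e2:
e1 coeff: -v2*b12 - v3*b13 = -(2)*(-4) - (1)*(-4) = 12
e2 coeff: v1*b12 - v3*b23 = (-4)*(-4) - (1)*(-4) = 20
e3 coeff: v1*b13 + v2*b23 = (-4)*(-4) + (2)*(-4) = 8
v _| B = 12*e1 + 20*e2 + 8*e3


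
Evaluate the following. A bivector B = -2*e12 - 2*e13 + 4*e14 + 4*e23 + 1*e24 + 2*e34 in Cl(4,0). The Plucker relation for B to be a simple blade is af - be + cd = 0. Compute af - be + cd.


Plucker relation: af - be + cd
a*f = (-2)*2 = -4
b*e = (-2)*1 = -2
c*d = 4*4 = 16
af - be + cd = -4 - (-2) + 16
= 14


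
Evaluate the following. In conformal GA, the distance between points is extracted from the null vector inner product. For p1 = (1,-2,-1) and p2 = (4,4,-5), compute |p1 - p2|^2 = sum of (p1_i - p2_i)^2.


p1 - p2 = (-3, -6, 4)
|p1 - p2|^2 = (-3)^2 + (-6)^2 + 4^2
= 9 + 36 + 16
= 61


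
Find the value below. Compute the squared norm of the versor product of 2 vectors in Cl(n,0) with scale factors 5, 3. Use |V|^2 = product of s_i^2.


Each vector v_i has |v_i|^2 = s_i^2
Squared scales: 5^2 = 25, 3^2 = 9
|V|^2 = 25 * 9
= 225


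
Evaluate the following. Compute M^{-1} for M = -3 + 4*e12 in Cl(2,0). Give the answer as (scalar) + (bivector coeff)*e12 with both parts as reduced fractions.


M = -3 + 4*e12, where e12^2 = -1.
Since M commutes with its reverse ~M = a - b*e12, M * ~M = a^2 - b^2*e12^2 = a^2 + b^2.
So M^{-1} = ~M / (a^2 + b^2) = (a - b*e12)/(a^2 + b^2).
a^2 + b^2 = 9 + 16 = 25
Scalar part = -3/25 = -3/25
Bivector coeff = -4/25 = -4/25
M^{-1} = -3/25 - 4/25*e12


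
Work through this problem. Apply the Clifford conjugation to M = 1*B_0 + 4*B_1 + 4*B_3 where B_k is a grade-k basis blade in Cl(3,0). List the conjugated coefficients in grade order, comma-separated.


Clifford conjugate sign for grade k: (-1)^(k(k+1)/2)
Grade 0: (-1)^(0*1/2) = (-1)^0 = 1, coeff 1 -> 1
Grade 1: (-1)^(1*2/2) = (-1)^1 = -1, coeff 4 -> -4
Grade 3: (-1)^(3*4/2) = (-1)^6 = 1, coeff 4 -> 4
Conjugated coefficients: 1, -4, 4


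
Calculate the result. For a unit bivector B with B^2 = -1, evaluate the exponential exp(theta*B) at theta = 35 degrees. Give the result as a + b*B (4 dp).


For a unit bivector B with B^2 = -1, the exponential series gives
e^(theta*B) = cos(theta) + sin(theta)*B (the GA analogue of Euler's formula).
theta = 35 degrees = 0.610865 rad
cos(35 deg) = 0.8192
sin(35 deg) = 0.5736
exp(theta*B) = 0.8192 + 0.5736*B


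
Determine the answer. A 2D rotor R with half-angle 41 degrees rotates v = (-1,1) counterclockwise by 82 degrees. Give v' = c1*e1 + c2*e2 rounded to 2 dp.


Rotor R = cos(41deg) - sin(41deg)*e12
Rotation angle theta = 2 * 41 = 82 degrees
v' = R*v*~R rotates v by theta.
cos(82deg) = 0.1392, sin(82deg) = 0.9903
v'_1 = -1*cos(82deg) - 1*sin(82deg)
= -1*0.1392 - 1*0.9903
= -1.13
v'_2 = -1*sin(82deg) + 1*cos(82deg)
= -1*0.9903 + 1*0.1392
= -0.85
v' = -1.13*e1 - 0.85*e2


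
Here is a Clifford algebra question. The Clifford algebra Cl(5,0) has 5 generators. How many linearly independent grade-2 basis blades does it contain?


Number of grade-k basis blades in Cl(p,q) with n = p + q is C(n, k).
n = 5 + 0 = 5
C(5, 2) = 5! / (2! * 3!)
= 120 / (2 * 6)
= 10


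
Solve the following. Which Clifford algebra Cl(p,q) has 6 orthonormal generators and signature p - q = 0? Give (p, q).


We need p + q = 6 and p - q = 0.
Adding: 2p = 6 + 0 = 6, so p = 3.
Then q = 6 - 3 = 3.
(p, q) = (3, 3)


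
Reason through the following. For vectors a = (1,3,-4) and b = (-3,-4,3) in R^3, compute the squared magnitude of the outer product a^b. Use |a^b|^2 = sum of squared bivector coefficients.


a wedge b = (a1*b2 - a2*b1)*e12 + (a1*b3 - a3*b1)*e13 + (a2*b3 - a3*b2)*e23
e12 coeff: 1*(-4) - 3*(-3) = -4 - (-9) = 5
e13 coeff: 1*3 - (-4)*(-3) = 3 - 12 = -9
e23 coeff: 3*3 - (-4)*(-4) = 9 - 16 = -7
|a wedge b|^2 = 5^2 + (-9)^2 + (-7)^2
= 25 + 81 + 49
= 155


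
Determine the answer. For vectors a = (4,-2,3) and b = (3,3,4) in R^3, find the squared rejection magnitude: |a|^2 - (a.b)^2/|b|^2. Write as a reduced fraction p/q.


|a|^2 = 4^2 + (-2)^2 + 3^2 = 29
|b|^2 = 3^2 + 3^2 + 4^2 = 34
a . b = 4*3 + (-2)*3 + 3*4 = 18
(a.b)^2 = 18^2 = 324
|rej|^2 = 29 - 324/34
= (986 - 324)/34
= 662/34
In lowest terms: 331/17


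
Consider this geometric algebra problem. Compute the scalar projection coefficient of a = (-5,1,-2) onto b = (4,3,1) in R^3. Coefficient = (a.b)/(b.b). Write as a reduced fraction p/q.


Projection coefficient = (a . b) / (b . b)
a . b = (-5)*4 + 1*3 + (-2)*1
= -20 + 3 + (-2) = -19
b . b = 4^2 + 3^2 + 1^2
= 16 + 9 + 1 = 26
Coefficient = -19/26
In lowest terms: -19/26


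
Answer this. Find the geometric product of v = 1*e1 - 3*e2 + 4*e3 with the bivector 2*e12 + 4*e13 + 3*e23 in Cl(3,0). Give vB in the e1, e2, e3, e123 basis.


vB has grade-1 (vector) and grade-3 (trivector) parts: vB = (v _| B) + (v ^ B).
Vector part <vB>_1:
  e1: -v2*b12 - v3*b13 = -(-3)*(2) - (4)*(4) = -10
  e2: v1*b12 - v3*b23 = (1)*(2) - (4)*(3) = -10
  e3: v1*b13 + v2*b23 = (1)*(4) + (-3)*(3) = -5
Trivector part <vB>_3:
  e123: v1*b23 - v2*b13 + v3*b12 = (1)*(3) - (-3)*(4) + (4)*(2) = 23
vB = -10*e1 - 10*e2 - 5*e3 + 23*e123


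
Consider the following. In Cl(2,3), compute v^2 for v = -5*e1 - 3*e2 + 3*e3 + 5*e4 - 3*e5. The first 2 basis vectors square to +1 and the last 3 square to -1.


v^2 = sum of c_i^2 * e_i^2
Positive signature terms (e_i^2 = +1): (-5)^2 + (-3)^2 = 34
Negative signature terms (e_j^2 = -1): 3^2 + 5^2 + (-3)^2 = 43
v^2 = 34 - 43 = -9


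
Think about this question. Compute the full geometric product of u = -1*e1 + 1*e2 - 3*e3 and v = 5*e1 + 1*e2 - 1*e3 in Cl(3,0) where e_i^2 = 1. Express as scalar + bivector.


In Cl(3,0): e_i^2 = 1, e_ie_j = -e_je_i for i != j.
Scalar part = u . v = (-1)*5 + 1*1 + (-3)*(-1)
= -5 + 1 + 3 = -1
e12 coeff = (-1)*1 - 1*5 = -1 - 5 = -6
e13 coeff = (-1)*(-1) - (-3)*5 = 1 - (-15) = 16
e23 coeff = 1*(-1) - (-3)*1 = -1 - (-3) = 2
uv = -1 - 6*e12 + 16*e13 + 2*e23


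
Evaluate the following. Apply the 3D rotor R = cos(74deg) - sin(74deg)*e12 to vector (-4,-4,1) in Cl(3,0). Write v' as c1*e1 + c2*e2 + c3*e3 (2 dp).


Rotor R = cos(74deg) - sin(74deg)*e12
Rotation angle theta = 2 * 74 = 148 degrees in the e12 plane (e1 -> e2).
The component perpendicular to the plane (e3) is invariant: v'_3 = v3 = 1.00
cos(148deg) = -0.8480, sin(148deg) = 0.5299
v'_1 = v1*cos(theta) - v2*sin(theta) = -4*(-0.8480) - (-4)*0.5299 = 5.51
v'_2 = v1*sin(theta) + v2*cos(theta) = -4*0.5299 + (-4)*(-0.8480) = 1.27
v' = 5.51*e1 + 1.27*e2 + 1.00*e3


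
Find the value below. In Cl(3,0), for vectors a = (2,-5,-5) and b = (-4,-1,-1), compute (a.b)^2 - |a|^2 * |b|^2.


a . b = 2*(-4) + (-5)*(-1) + (-5)*(-1)
= -8 + 5 + 5 = 2
|a|^2 = 2^2 + (-5)^2 + (-5)^2 = 54
|b|^2 = (-4)^2 + (-1)^2 + (-1)^2 = 18
(a.b)^2 = 2^2 = 4
|a|^2 * |b|^2 = 54 * 18 = 972
Result = 4 - 972 = -968


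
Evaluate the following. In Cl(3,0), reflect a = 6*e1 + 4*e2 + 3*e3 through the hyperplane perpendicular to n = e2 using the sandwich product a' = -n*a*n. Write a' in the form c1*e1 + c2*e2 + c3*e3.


Reflection formula: a' = -n*a*n, with n = e2 (unit vector, n^2 = 1).
For reflection through hyperplane perp to e2:
The component along e2 flips sign, others stay.
a = (6, 4, 3)
a' = (6, -4, 3)
a' = 6*e1 - 4*e2 + 3*e3


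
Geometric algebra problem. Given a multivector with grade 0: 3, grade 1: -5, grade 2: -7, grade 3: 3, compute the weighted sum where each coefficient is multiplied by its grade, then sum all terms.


Grade-weighted sum = sum of grade_k * coefficient_k
0*3 = 0
1*(-5) = -5
2*(-7) = -14
3*3 = 9
Total = 0 + (-5) + (-14) + 9 = -10


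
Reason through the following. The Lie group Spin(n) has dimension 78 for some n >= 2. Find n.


dim Spin(n) = dim so(n) = n(n-1)/2.
Solve n(n-1)/2 = 78, i.e. n^2 - n - 156 = 0.
Discriminant = 1 + 8*78 = 625
n = (1 + sqrt(625))/2 = (1 + 25)/2 = 13


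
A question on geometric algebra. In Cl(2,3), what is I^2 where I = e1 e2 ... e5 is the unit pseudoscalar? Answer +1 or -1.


The pseudoscalar I = e1...e_n (product of all n generators) of Cl(p,q) satisfies I^2 = (-1)^(q + n(n-1)/2).
p = 2, q = 3, n = p + q = 5
n(n-1)/2 = 5 * 4 / 2 = 10
Exponent = q + n(n-1)/2 = 3 + 10 = 13
I^2 = (-1)^13 = -1


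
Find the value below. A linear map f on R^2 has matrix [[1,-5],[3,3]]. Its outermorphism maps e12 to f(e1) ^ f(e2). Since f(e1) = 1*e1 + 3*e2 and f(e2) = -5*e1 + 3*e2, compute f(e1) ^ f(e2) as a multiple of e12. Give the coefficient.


The outermorphism of a linear map f sends e1^e2 to f(e1)^f(e2).
f(e1) = 1*e1 + 3*e2
f(e2) = -5*e1 + 3*e2
f(e1) ^ f(e2) = (1*e1 + 3*e2) ^ (-5*e1 + 3*e2)
= 1*3*e12 + 3*(-5)*e21
= (3 - (-15))*e12
= 18*e12
Coefficient = 18


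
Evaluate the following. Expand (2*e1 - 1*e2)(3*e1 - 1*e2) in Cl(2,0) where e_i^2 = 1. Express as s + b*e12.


Expand: (2*e1 - 1*e2)(3*e1 - 1*e2)
= 2*3*e1e1 + 2*(-1)*e1e2 + (-1)*3*e2e1 + (-1)*(-1)*e2e2
Using e1^2 = e2^2 = 1, e2e1 = -e1e2:
Scalar part s = 2*3 + (-1)*(-1) = 6 + 1 = 7
Bivector part b = 2*(-1) - (-1)*3 = -2 - (-3) = 1
uv = 7 + 1*e12


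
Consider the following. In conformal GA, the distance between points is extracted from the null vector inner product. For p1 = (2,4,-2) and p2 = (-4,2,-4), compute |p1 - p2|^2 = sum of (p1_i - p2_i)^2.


p1 - p2 = (6, 2, 2)
|p1 - p2|^2 = 6^2 + 2^2 + 2^2
= 36 + 4 + 4
= 44


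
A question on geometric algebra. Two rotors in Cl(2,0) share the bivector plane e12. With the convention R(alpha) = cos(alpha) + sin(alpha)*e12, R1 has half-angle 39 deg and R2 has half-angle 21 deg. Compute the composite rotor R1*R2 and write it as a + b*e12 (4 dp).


Same-plane rotors commute and their half-angles add:
R1*R2 = cos(a1 + a2) + sin(a1 + a2)*e12.
a1 + a2 = 39 + 21 = 60 deg
cos(60 deg) = 0.5000
sin(60 deg) = 0.8660
R1*R2 = 0.5000 + 0.8660*e12


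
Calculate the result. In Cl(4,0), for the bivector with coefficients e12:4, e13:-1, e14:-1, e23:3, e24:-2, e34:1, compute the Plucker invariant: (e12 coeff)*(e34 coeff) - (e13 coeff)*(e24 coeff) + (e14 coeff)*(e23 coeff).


Plucker relation: af - be + cd
a*f = 4*1 = 4
b*e = (-1)*(-2) = 2
c*d = (-1)*3 = -3
af - be + cd = 4 - 2 + (-3)
= -1


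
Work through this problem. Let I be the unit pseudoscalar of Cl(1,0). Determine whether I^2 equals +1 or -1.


The pseudoscalar I = e1...e_n (product of all n generators) of Cl(p,q) satisfies I^2 = (-1)^(q + n(n-1)/2).
p = 1, q = 0, n = p + q = 1
n(n-1)/2 = 1 * 0 / 2 = 0
Exponent = q + n(n-1)/2 = 0 + 0 = 0
I^2 = (-1)^0 = +1


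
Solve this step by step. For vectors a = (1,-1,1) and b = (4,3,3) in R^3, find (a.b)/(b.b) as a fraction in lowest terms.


Projection coefficient = (a . b) / (b . b)
a . b = 1*4 + (-1)*3 + 1*3
= 4 + (-3) + 3 = 4
b . b = 4^2 + 3^2 + 3^2
= 16 + 9 + 9 = 34
Coefficient = 4/34
In lowest terms: 2/17


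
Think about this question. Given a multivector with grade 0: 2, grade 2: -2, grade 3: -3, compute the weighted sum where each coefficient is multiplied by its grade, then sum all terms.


Grade-weighted sum = sum of grade_k * coefficient_k
0*2 = 0
2*(-2) = -4
3*(-3) = -9
Total = 0 + (-4) + (-9) = -13


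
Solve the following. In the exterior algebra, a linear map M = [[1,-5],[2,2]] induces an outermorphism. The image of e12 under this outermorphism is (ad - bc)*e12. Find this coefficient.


The outermorphism of a linear map f sends e1^e2 to f(e1)^f(e2).
f(e1) = 1*e1 + 2*e2
f(e2) = -5*e1 + 2*e2
f(e1) ^ f(e2) = (1*e1 + 2*e2) ^ (-5*e1 + 2*e2)
= 1*2*e12 + 2*(-5)*e21
= (2 - (-10))*e12
= 12*e12
Coefficient = 12


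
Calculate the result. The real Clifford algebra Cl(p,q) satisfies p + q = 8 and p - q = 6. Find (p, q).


We need p + q = 8 and p - q = 6.
Adding: 2p = 8 + 6 = 14, so p = 7.
Then q = 8 - 7 = 1.
(p, q) = (7, 1)


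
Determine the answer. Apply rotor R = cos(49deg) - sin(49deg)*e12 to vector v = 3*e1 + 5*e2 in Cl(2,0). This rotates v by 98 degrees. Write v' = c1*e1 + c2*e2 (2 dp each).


Rotor R = cos(49deg) - sin(49deg)*e12
Rotation angle theta = 2 * 49 = 98 degrees
v' = R*v*~R rotates v by theta.
cos(98deg) = -0.1392, sin(98deg) = 0.9903
v'_1 = 3*cos(98deg) - 5*sin(98deg)
= 3*(-0.1392) - 5*0.9903
= -5.37
v'_2 = 3*sin(98deg) + 5*cos(98deg)
= 3*0.9903 + 5*(-0.1392)
= 2.27
v' = -5.37*e1 + 2.27*e2


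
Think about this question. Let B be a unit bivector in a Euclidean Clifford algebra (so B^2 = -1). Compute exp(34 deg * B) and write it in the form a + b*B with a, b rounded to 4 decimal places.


For a unit bivector B with B^2 = -1, the exponential series gives
e^(theta*B) = cos(theta) + sin(theta)*B (the GA analogue of Euler's formula).
theta = 34 degrees = 0.593412 rad
cos(34 deg) = 0.8290
sin(34 deg) = 0.5592
exp(theta*B) = 0.8290 + 0.5592*B


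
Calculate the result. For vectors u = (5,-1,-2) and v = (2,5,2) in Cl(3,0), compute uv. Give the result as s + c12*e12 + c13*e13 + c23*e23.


In Cl(3,0): e_i^2 = 1, e_ie_j = -e_je_i for i != j.
Scalar part = u . v = 5*2 + (-1)*5 + (-2)*2
= 10 + (-5) + (-4) = 1
e12 coeff = 5*5 - (-1)*2 = 25 - (-2) = 27
e13 coeff = 5*2 - (-2)*2 = 10 - (-4) = 14
e23 coeff = (-1)*2 - (-2)*5 = -2 - (-10) = 8
uv = 1 + 27*e12 + 14*e13 + 8*e23


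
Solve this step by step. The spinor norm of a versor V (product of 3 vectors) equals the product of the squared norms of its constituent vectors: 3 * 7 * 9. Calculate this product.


Spinor norm N(V) = |v1|^2 * |v2|^2 * ... * |v3|^2
= 3 * 7 * 9
Running product: 3, 21, 189
N(V) = 189


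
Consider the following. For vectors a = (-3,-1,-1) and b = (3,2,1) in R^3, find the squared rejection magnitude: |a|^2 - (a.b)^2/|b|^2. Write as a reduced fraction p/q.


|a|^2 = (-3)^2 + (-1)^2 + (-1)^2 = 11
|b|^2 = 3^2 + 2^2 + 1^2 = 14
a . b = (-3)*3 + (-1)*2 + (-1)*1 = -12
(a.b)^2 = (-12)^2 = 144
|rej|^2 = 11 - 144/14
= (154 - 144)/14
= 10/14
In lowest terms: 5/7


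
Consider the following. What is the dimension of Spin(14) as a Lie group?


Spin(n) double-covers SO(n); both have Lie algebra so(n) of dimension n(n-1)/2.
n = 14
n(n-1) = 14 * 13 = 182
dim Spin(14) = 182/2 = 91


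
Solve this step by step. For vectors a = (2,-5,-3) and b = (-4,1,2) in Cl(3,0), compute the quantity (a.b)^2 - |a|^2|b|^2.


a . b = 2*(-4) + (-5)*1 + (-3)*2
= -8 + (-5) + (-6) = -19
|a|^2 = 2^2 + (-5)^2 + (-3)^2 = 38
|b|^2 = (-4)^2 + 1^2 + 2^2 = 21
(a.b)^2 = (-19)^2 = 361
|a|^2 * |b|^2 = 38 * 21 = 798
Result = 361 - 798 = -437


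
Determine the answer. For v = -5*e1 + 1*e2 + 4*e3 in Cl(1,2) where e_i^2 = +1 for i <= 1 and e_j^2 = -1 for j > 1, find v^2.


v^2 = sum of c_i^2 * e_i^2
Positive signature terms (e_i^2 = +1): (-5)^2 = 25
Negative signature terms (e_j^2 = -1): 1^2 + 4^2 = 17
v^2 = 25 - 17 = 8


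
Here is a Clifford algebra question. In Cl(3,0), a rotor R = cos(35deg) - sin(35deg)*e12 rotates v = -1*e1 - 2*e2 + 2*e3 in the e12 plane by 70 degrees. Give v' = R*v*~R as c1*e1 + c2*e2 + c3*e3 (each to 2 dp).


Rotor R = cos(35deg) - sin(35deg)*e12
Rotation angle theta = 2 * 35 = 70 degrees in the e12 plane (e1 -> e2).
The component perpendicular to the plane (e3) is invariant: v'_3 = v3 = 2.00
cos(70deg) = 0.3420, sin(70deg) = 0.9397
v'_1 = v1*cos(theta) - v2*sin(theta) = -1*0.3420 - (-2)*0.9397 = 1.54
v'_2 = v1*sin(theta) + v2*cos(theta) = -1*0.9397 + (-2)*0.3420 = -1.62
v' = 1.54*e1 - 1.62*e2 + 2.00*e3


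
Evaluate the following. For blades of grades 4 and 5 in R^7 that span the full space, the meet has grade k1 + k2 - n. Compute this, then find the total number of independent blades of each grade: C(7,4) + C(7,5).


Meet grade = grade(A) + grade(B) - n
= 4 + 5 - 7 = 2
C(7,4) = 35
C(7,5) = 21
dim_A + dim_B = 35 + 21 = 56


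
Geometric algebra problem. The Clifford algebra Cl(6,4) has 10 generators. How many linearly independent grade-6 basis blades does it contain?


Number of grade-k basis blades in Cl(p,q) with n = p + q is C(n, k).
n = 6 + 4 = 10
C(10, 6) = 10! / (6! * 4!)
= 3628800 / (720 * 24)
= 210


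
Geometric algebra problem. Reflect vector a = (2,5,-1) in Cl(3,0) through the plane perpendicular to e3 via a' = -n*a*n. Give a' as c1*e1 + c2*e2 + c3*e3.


Reflection formula: a' = -n*a*n, with n = e3 (unit vector, n^2 = 1).
For reflection through hyperplane perp to e3:
The component along e3 flips sign, others stay.
a = (2, 5, -1)
a' = (2, 5, 1)
a' = 2*e1 + 5*e2 + 1*e3


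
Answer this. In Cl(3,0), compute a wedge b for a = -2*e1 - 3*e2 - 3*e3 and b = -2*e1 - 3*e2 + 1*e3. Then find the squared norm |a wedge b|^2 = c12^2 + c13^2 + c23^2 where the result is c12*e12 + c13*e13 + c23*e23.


a wedge b = (a1*b2 - a2*b1)*e12 + (a1*b3 - a3*b1)*e13 + (a2*b3 - a3*b2)*e23
e12 coeff: (-2)*(-3) - (-3)*(-2) = 6 - 6 = 0
e13 coeff: (-2)*1 - (-3)*(-2) = -2 - 6 = -8
e23 coeff: (-3)*1 - (-3)*(-3) = -3 - 9 = -12
|a wedge b|^2 = 0^2 + (-8)^2 + (-12)^2
= 0 + 64 + 144
= 208


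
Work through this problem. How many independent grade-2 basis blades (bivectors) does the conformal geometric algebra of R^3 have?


The conformal model of R^3 uses Cl(4,1) with m = 3 + 2 = 5 generators.
Number of grade-2 blades = C(m, 2) = C(5, 2)
= 5*4/2 = 10


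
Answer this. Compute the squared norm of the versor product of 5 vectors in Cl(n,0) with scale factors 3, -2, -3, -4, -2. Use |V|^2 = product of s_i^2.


Each vector v_i has |v_i|^2 = s_i^2
Squared scales: 3^2 = 9, (-2)^2 = 4, (-3)^2 = 9, (-4)^2 = 16, (-2)^2 = 4
|V|^2 = 9 * 4 * 9 * 16 * 4
= 20736


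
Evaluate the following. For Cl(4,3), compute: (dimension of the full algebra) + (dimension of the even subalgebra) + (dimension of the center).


n = 4 + 3 = 7
Total dim = 2^7 = 128
Even subalgebra dim = 2^6 = 64
n is odd, so center dim = 2
Sum = 128 + 64 + 2 = 194


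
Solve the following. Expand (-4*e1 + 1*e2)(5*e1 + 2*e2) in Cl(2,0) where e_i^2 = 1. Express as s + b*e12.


Expand: (-4*e1 + 1*e2)(5*e1 + 2*e2)
= (-4)*5*e1e1 + (-4)*2*e1e2 + 1*5*e2e1 + 1*2*e2e2
Using e1^2 = e2^2 = 1, e2e1 = -e1e2:
Scalar part s = (-4)*5 + 1*2 = -20 + 2 = -18
Bivector part b = (-4)*2 - 1*5 = -8 - 5 = -13
uv = -18 - 13*e12


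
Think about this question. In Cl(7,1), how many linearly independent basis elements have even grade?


Even subalgebra dimension = 2^(n-1)
n = 7 + 1 = 8
2^(8 - 1) = 2^7 = 128
Verification: sum of C(8,k) for even k = 1 + 28 + 70 + 28 + 1 = 128
Result = 128


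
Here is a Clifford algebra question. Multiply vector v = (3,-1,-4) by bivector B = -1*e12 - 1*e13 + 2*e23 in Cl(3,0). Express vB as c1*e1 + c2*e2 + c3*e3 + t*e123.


vB has grade-1 (vector) and grade-3 (trivector) parts: vB = (v _| B) + (v ^ B).
Vector part <vB>_1:
  e1: -v2*b12 - v3*b13 = -(-1)*(-1) - (-4)*(-1) = -5
  e2: v1*b12 - v3*b23 = (3)*(-1) - (-4)*(2) = 5
  e3: v1*b13 + v2*b23 = (3)*(-1) + (-1)*(2) = -5
Trivector part <vB>_3:
  e123: v1*b23 - v2*b13 + v3*b12 = (3)*(2) - (-1)*(-1) + (-4)*(-1) = 9
vB = -5*e1 + 5*e2 - 5*e3 + 9*e123


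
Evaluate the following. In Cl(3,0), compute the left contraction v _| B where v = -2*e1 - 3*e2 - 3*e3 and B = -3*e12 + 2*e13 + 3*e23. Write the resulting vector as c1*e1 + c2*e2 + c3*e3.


Left contraction v _| B = <vB>_1 (grade-1 part of the geometric product vB).
Using e1_|e12 = e2, e2_|e12 = -e1, e1_|e13 = e3, e3_|e13 = -e1, e2_|e23 = e3, e3_|e23 = -e2:
e1 coeff: -v2*b12 - v3*b13 = -(-3)*(-3) - (-3)*(2) = -3
e2 coeff: v1*b12 - v3*b23 = (-2)*(-3) - (-3)*(3) = 15
e3 coeff: v1*b13 + v2*b23 = (-2)*(2) + (-3)*(3) = -13
v _| B = -3*e1 + 15*e2 - 13*e3


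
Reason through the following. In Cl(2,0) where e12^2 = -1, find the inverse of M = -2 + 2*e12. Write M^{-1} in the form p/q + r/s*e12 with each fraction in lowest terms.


M = -2 + 2*e12, where e12^2 = -1.
Since M commutes with its reverse ~M = a - b*e12, M * ~M = a^2 - b^2*e12^2 = a^2 + b^2.
So M^{-1} = ~M / (a^2 + b^2) = (a - b*e12)/(a^2 + b^2).
a^2 + b^2 = 4 + 4 = 8
Scalar part = -2/8 = -1/4
Bivector coeff = -2/8 = -1/4
M^{-1} = -1/4 - 1/4*e12


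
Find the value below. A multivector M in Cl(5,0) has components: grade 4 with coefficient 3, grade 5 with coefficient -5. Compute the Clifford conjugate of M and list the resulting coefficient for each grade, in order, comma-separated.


Clifford conjugate sign for grade k: (-1)^(k(k+1)/2)
Grade 4: (-1)^(4*5/2) = (-1)^10 = 1, coeff 3 -> 3
Grade 5: (-1)^(5*6/2) = (-1)^15 = -1, coeff -5 -> 5
Conjugated coefficients: 3, 5


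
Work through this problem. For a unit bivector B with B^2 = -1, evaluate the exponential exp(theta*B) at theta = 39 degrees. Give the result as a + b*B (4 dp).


For a unit bivector B with B^2 = -1, the exponential series gives
e^(theta*B) = cos(theta) + sin(theta)*B (the GA analogue of Euler's formula).
theta = 39 degrees = 0.680678 rad
cos(39 deg) = 0.7771
sin(39 deg) = 0.6293
exp(theta*B) = 0.7771 + 0.6293*B


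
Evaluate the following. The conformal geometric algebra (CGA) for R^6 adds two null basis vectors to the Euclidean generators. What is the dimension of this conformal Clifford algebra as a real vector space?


The conformal model of R^6 uses Cl(7,1): the 6 Euclidean generators plus two extra orthogonal generators e+ (e+^2 = +1) and e- (e-^2 = -1), from which the null vectors e0, einf are built.
Number of generators m = 6 + 2 = 8.
dim Cl(p,q) = 2^m = 2^8 = 256


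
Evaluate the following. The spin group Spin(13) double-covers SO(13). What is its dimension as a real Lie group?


Spin(n) double-covers SO(n); both have Lie algebra so(n) of dimension n(n-1)/2.
n = 13
n(n-1) = 13 * 12 = 156
dim Spin(13) = 156/2 = 78


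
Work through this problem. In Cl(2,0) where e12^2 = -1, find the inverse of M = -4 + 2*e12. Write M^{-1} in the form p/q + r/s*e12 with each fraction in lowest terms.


M = -4 + 2*e12, where e12^2 = -1.
Since M commutes with its reverse ~M = a - b*e12, M * ~M = a^2 - b^2*e12^2 = a^2 + b^2.
So M^{-1} = ~M / (a^2 + b^2) = (a - b*e12)/(a^2 + b^2).
a^2 + b^2 = 16 + 4 = 20
Scalar part = -4/20 = -1/5
Bivector coeff = -2/20 = -1/10
M^{-1} = -1/5 - 1/10*e12


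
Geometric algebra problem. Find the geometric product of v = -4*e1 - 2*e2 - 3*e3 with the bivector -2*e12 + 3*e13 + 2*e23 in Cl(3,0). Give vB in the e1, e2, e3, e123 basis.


vB has grade-1 (vector) and grade-3 (trivector) parts: vB = (v _| B) + (v ^ B).
Vector part <vB>_1:
  e1: -v2*b12 - v3*b13 = -(-2)*(-2) - (-3)*(3) = 5
  e2: v1*b12 - v3*b23 = (-4)*(-2) - (-3)*(2) = 14
  e3: v1*b13 + v2*b23 = (-4)*(3) + (-2)*(2) = -16
Trivector part <vB>_3:
  e123: v1*b23 - v2*b13 + v3*b12 = (-4)*(2) - (-2)*(3) + (-3)*(-2) = 4
vB = 5*e1 + 14*e2 - 16*e3 + 4*e123


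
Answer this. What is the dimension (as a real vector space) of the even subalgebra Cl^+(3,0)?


Even subalgebra dimension = 2^(n-1)
n = 3 + 0 = 3
2^(3 - 1) = 2^2 = 4
Verification: sum of C(3,k) for even k = 1 + 3 = 4
Result = 4


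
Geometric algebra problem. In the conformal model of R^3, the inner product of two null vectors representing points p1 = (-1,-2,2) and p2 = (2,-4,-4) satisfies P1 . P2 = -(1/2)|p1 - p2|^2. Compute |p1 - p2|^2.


p1 - p2 = (-3, 2, 6)
|p1 - p2|^2 = (-3)^2 + 2^2 + 6^2
= 9 + 4 + 36
= 49


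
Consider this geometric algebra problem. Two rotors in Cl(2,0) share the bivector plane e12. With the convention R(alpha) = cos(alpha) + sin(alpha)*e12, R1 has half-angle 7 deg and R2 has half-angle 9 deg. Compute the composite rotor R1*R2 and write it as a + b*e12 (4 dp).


Same-plane rotors commute and their half-angles add:
R1*R2 = cos(a1 + a2) + sin(a1 + a2)*e12.
a1 + a2 = 7 + 9 = 16 deg
cos(16 deg) = 0.9613
sin(16 deg) = 0.2756
R1*R2 = 0.9613 + 0.2756*e12


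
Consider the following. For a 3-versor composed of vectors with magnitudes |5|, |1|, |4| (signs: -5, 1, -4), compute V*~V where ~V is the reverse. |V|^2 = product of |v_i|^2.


Each vector v_i has |v_i|^2 = s_i^2
Squared scales: (-5)^2 = 25, 1^2 = 1, (-4)^2 = 16
|V|^2 = 25 * 1 * 16
= 400


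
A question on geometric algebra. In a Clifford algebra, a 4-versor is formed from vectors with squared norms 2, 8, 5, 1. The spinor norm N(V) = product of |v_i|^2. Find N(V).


Spinor norm N(V) = |v1|^2 * |v2|^2 * ... * |v4|^2
= 2 * 8 * 5 * 1
Running product: 2, 16, 80, 80
N(V) = 80


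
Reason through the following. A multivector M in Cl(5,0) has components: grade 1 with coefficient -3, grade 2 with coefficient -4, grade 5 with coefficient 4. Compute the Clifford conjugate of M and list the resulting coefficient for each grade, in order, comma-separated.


Clifford conjugate sign for grade k: (-1)^(k(k+1)/2)
Grade 1: (-1)^(1*2/2) = (-1)^1 = -1, coeff -3 -> 3
Grade 2: (-1)^(2*3/2) = (-1)^3 = -1, coeff -4 -> 4
Grade 5: (-1)^(5*6/2) = (-1)^15 = -1, coeff 4 -> -4
Conjugated coefficients: 3, 4, -4


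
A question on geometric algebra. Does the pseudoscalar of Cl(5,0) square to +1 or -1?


The pseudoscalar I = e1...e_n (product of all n generators) of Cl(p,q) satisfies I^2 = (-1)^(q + n(n-1)/2).
p = 5, q = 0, n = p + q = 5
n(n-1)/2 = 5 * 4 / 2 = 10
Exponent = q + n(n-1)/2 = 0 + 10 = 10
I^2 = (-1)^10 = +1


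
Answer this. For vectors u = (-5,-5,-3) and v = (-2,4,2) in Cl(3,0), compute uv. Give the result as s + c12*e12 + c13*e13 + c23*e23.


In Cl(3,0): e_i^2 = 1, e_ie_j = -e_je_i for i != j.
Scalar part = u . v = (-5)*(-2) + (-5)*4 + (-3)*2
= 10 + (-20) + (-6) = -16
e12 coeff = (-5)*4 - (-5)*(-2) = -20 - 10 = -30
e13 coeff = (-5)*2 - (-3)*(-2) = -10 - 6 = -16
e23 coeff = (-5)*2 - (-3)*4 = -10 - (-12) = 2
uv = -16 - 30*e12 - 16*e13 + 2*e23


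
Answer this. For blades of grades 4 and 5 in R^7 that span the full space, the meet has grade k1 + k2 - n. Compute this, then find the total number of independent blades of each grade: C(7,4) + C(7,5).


Meet grade = grade(A) + grade(B) - n
= 4 + 5 - 7 = 2
C(7,4) = 35
C(7,5) = 21
dim_A + dim_B = 35 + 21 = 56


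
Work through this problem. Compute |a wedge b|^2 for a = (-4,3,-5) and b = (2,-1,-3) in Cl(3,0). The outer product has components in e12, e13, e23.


a wedge b = (a1*b2 - a2*b1)*e12 + (a1*b3 - a3*b1)*e13 + (a2*b3 - a3*b2)*e23
e12 coeff: (-4)*(-1) - 3*2 = 4 - 6 = -2
e13 coeff: (-4)*(-3) - (-5)*2 = 12 - (-10) = 22
e23 coeff: 3*(-3) - (-5)*(-1) = -9 - 5 = -14
|a wedge b|^2 = (-2)^2 + 22^2 + (-14)^2
= 4 + 484 + 196
= 684


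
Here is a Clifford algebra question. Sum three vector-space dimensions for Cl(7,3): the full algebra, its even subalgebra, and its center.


n = 7 + 3 = 10
Total dim = 2^10 = 1024
Even subalgebra dim = 2^9 = 512
n is even, so center dim = 1
Sum = 1024 + 512 + 1 = 1537


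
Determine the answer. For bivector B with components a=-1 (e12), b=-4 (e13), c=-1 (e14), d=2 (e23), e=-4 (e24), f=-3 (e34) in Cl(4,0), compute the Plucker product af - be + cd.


Plucker relation: af - be + cd
a*f = (-1)*(-3) = 3
b*e = (-4)*(-4) = 16
c*d = (-1)*2 = -2
af - be + cd = 3 - 16 + (-2)
= -15


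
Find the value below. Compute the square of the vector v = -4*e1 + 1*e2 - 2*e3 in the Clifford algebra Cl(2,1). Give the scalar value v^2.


v^2 = sum of c_i^2 * e_i^2
Positive signature terms (e_i^2 = +1): (-4)^2 + 1^2 = 17
Negative signature terms (e_j^2 = -1): (-2)^2 = 4
v^2 = 17 - 4 = 13


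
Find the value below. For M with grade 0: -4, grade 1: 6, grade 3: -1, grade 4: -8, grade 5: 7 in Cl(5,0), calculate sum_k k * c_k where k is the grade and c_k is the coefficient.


Grade-weighted sum = sum of grade_k * coefficient_k
0*(-4) = 0
1*6 = 6
3*(-1) = -3
4*(-8) = -32
5*7 = 35
Total = 0 + 6 + (-3) + (-32) + 35 = 6


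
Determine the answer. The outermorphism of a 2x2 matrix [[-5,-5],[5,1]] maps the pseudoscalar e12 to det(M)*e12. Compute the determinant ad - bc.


The outermorphism of a linear map f sends e1^e2 to f(e1)^f(e2).
f(e1) = -5*e1 + 5*e2
f(e2) = -5*e1 + 1*e2
f(e1) ^ f(e2) = (-5*e1 + 5*e2) ^ (-5*e1 + 1*e2)
= (-5)*1*e12 + 5*(-5)*e21
= (-5 - (-25))*e12
= 20*e12
Coefficient = 20


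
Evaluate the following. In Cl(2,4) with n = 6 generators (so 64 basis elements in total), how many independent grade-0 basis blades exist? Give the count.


Number of grade-k basis blades in Cl(p,q) with n = p + q is C(n, k).
n = 2 + 4 = 6
C(6, 0) = 6! / (0! * 6!)
= 720 / (1 * 720)
= 1


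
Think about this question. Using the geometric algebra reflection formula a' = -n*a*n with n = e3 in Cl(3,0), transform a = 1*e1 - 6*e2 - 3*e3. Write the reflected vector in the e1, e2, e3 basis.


Reflection formula: a' = -n*a*n, with n = e3 (unit vector, n^2 = 1).
For reflection through hyperplane perp to e3:
The component along e3 flips sign, others stay.
a = (1, -6, -3)
a' = (1, -6, 3)
a' = 1*e1 - 6*e2 + 3*e3


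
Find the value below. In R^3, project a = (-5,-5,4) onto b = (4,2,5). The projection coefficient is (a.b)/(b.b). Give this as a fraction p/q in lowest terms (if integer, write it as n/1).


Projection coefficient = (a . b) / (b . b)
a . b = (-5)*4 + (-5)*2 + 4*5
= -20 + (-10) + 20 = -10
b . b = 4^2 + 2^2 + 5^2
= 16 + 4 + 25 = 45
Coefficient = -10/45
In lowest terms: -2/9


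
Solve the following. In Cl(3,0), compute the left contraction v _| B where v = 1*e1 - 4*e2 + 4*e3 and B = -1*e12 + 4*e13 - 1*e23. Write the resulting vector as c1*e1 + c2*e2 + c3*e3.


Left contraction v _| B = <vB>_1 (grade-1 part of the geometric product vB).
Using e1_|e12 = e2, e2_|e12 = -e1, e1_|e13 = e3, e3_|e13 = -e1, e2_|e23 = e3, e3_|e23 = -e2:
e1 coeff: -v2*b12 - v3*b13 = -(-4)*(-1) - (4)*(4) = -20
e2 coeff: v1*b12 - v3*b23 = (1)*(-1) - (4)*(-1) = 3
e3 coeff: v1*b13 + v2*b23 = (1)*(4) + (-4)*(-1) = 8
v _| B = -20*e1 + 3*e2 + 8*e3


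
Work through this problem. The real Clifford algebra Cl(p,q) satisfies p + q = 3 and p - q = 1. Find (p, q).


We need p + q = 3 and p - q = 1.
Adding: 2p = 3 + 1 = 4, so p = 2.
Then q = 3 - 2 = 1.
(p, q) = (2, 1)


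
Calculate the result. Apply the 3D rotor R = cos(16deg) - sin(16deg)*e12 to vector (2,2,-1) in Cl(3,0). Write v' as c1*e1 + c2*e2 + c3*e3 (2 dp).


Rotor R = cos(16deg) - sin(16deg)*e12
Rotation angle theta = 2 * 16 = 32 degrees in the e12 plane (e1 -> e2).
The component perpendicular to the plane (e3) is invariant: v'_3 = v3 = -1.00
cos(32deg) = 0.8480, sin(32deg) = 0.5299
v'_1 = v1*cos(theta) - v2*sin(theta) = 2*0.8480 - 2*0.5299 = 0.64
v'_2 = v1*sin(theta) + v2*cos(theta) = 2*0.5299 + 2*0.8480 = 2.76
v' = 0.64*e1 + 2.76*e2 - 1.00*e3


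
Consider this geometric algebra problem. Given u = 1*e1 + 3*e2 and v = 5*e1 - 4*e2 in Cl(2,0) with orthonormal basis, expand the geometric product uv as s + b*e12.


Expand: (1*e1 + 3*e2)(5*e1 - 4*e2)
= 1*5*e1e1 + 1*(-4)*e1e2 + 3*5*e2e1 + 3*(-4)*e2e2
Using e1^2 = e2^2 = 1, e2e1 = -e1e2:
Scalar part s = 1*5 + 3*(-4) = 5 + (-12) = -7
Bivector part b = 1*(-4) - 3*5 = -4 - 15 = -19
uv = -7 - 19*e12


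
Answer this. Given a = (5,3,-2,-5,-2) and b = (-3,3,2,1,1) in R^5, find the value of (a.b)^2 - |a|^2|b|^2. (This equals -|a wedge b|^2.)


a . b = 5*(-3) + 3*3 + (-2)*2 + (-5)*1 + (-2)*1
= -15 + 9 + (-4) + (-5) + (-2) = -17
|a|^2 = 5^2 + 3^2 + (-2)^2 + (-5)^2 + (-2)^2 = 67
|b|^2 = (-3)^2 + 3^2 + 2^2 + 1^2 + 1^2 = 24
(a.b)^2 = (-17)^2 = 289
|a|^2 * |b|^2 = 67 * 24 = 1608
Result = 289 - 1608 = -1319


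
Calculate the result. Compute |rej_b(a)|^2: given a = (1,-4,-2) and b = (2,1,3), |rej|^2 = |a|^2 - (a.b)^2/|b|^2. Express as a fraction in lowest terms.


|a|^2 = 1^2 + (-4)^2 + (-2)^2 = 21
|b|^2 = 2^2 + 1^2 + 3^2 = 14
a . b = 1*2 + (-4)*1 + (-2)*3 = -8
(a.b)^2 = (-8)^2 = 64
|rej|^2 = 21 - 64/14
= (294 - 64)/14
= 230/14
In lowest terms: 115/7


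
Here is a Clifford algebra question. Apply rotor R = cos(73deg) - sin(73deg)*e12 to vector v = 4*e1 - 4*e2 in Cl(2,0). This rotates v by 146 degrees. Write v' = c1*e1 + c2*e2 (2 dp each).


Rotor R = cos(73deg) - sin(73deg)*e12
Rotation angle theta = 2 * 73 = 146 degrees
v' = R*v*~R rotates v by theta.
cos(146deg) = -0.8290, sin(146deg) = 0.5592
v'_1 = 4*cos(146deg) - (-4)*sin(146deg)
= 4*(-0.8290) - (-4)*0.5592
= -1.08
v'_2 = 4*sin(146deg) + (-4)*cos(146deg)
= 4*0.5592 + (-4)*(-0.8290)
= 5.55
v' = -1.08*e1 + 5.55*e2


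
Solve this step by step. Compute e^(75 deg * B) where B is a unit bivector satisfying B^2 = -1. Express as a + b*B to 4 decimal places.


For a unit bivector B with B^2 = -1, the exponential series gives
e^(theta*B) = cos(theta) + sin(theta)*B (the GA analogue of Euler's formula).
theta = 75 degrees = 1.308997 rad
cos(75 deg) = 0.2588
sin(75 deg) = 0.9659
exp(theta*B) = 0.2588 + 0.9659*B


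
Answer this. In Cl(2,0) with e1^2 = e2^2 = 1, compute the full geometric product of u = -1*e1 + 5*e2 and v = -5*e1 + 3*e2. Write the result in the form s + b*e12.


Expand: (-1*e1 + 5*e2)(-5*e1 + 3*e2)
= (-1)*(-5)*e1e1 + (-1)*3*e1e2 + 5*(-5)*e2e1 + 5*3*e2e2
Using e1^2 = e2^2 = 1, e2e1 = -e1e2:
Scalar part s = (-1)*(-5) + 5*3 = 5 + 15 = 20
Bivector part b = (-1)*3 - 5*(-5) = -3 - (-25) = 22
uv = 20 + 22*e12


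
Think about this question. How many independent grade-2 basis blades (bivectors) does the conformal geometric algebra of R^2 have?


The conformal model of R^2 uses Cl(3,1) with m = 2 + 2 = 4 generators.
Number of grade-2 blades = C(m, 2) = C(4, 2)
= 4*3/2 = 6


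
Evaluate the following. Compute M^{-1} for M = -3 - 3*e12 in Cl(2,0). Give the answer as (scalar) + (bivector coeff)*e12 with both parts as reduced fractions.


M = -3 - 3*e12, where e12^2 = -1.
Since M commutes with its reverse ~M = a - b*e12, M * ~M = a^2 - b^2*e12^2 = a^2 + b^2.
So M^{-1} = ~M / (a^2 + b^2) = (a - b*e12)/(a^2 + b^2).
a^2 + b^2 = 9 + 9 = 18
Scalar part = -3/18 = -1/6
Bivector coeff = 3/18 = 1/6
M^{-1} = -1/6 + 1/6*e12


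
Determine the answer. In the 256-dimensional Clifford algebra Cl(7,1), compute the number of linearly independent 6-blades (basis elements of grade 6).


Number of grade-k basis blades in Cl(p,q) with n = p + q is C(n, k).
n = 7 + 1 = 8
C(8, 6) = 8! / (6! * 2!)
= 40320 / (720 * 2)
= 28


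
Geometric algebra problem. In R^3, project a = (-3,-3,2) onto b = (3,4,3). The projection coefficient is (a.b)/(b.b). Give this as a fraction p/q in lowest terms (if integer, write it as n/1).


Projection coefficient = (a . b) / (b . b)
a . b = (-3)*3 + (-3)*4 + 2*3
= -9 + (-12) + 6 = -15
b . b = 3^2 + 4^2 + 3^2
= 9 + 16 + 9 = 34
Coefficient = -15/34
In lowest terms: -15/34


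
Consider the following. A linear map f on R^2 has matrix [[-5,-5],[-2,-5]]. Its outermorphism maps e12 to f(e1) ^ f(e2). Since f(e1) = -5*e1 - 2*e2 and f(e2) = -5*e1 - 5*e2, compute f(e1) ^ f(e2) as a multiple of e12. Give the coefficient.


The outermorphism of a linear map f sends e1^e2 to f(e1)^f(e2).
f(e1) = -5*e1 - 2*e2
f(e2) = -5*e1 - 5*e2
f(e1) ^ f(e2) = (-5*e1 - 2*e2) ^ (-5*e1 - 5*e2)
= (-5)*(-5)*e12 + (-2)*(-5)*e21
= (25 - 10)*e12
= 15*e12
Coefficient = 15


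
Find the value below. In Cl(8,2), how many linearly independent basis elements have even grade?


Even subalgebra dimension = 2^(n-1)
n = 8 + 2 = 10
2^(10 - 1) = 2^9 = 512
Verification: sum of C(10,k) for even k = 1 + 45 + 210 + 210 + 45 + 1 = 512
Result = 512


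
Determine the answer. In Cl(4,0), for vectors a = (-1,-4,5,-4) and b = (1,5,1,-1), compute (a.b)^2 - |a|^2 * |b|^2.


a . b = (-1)*1 + (-4)*5 + 5*1 + (-4)*(-1)
= -1 + (-20) + 5 + 4 = -12
|a|^2 = (-1)^2 + (-4)^2 + 5^2 + (-4)^2 = 58
|b|^2 = 1^2 + 5^2 + 1^2 + (-1)^2 = 28
(a.b)^2 = (-12)^2 = 144
|a|^2 * |b|^2 = 58 * 28 = 1624
Result = 144 - 1624 = -1480


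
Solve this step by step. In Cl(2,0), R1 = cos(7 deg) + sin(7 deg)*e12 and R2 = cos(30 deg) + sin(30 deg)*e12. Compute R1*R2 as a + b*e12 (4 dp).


Same-plane rotors commute and their half-angles add:
R1*R2 = cos(a1 + a2) + sin(a1 + a2)*e12.
a1 + a2 = 7 + 30 = 37 deg
cos(37 deg) = 0.7986
sin(37 deg) = 0.6018
R1*R2 = 0.7986 + 0.6018*e12


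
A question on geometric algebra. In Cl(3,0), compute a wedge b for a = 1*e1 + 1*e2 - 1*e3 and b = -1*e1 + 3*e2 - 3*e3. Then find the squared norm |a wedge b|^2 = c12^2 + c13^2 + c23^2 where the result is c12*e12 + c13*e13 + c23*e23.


a wedge b = (a1*b2 - a2*b1)*e12 + (a1*b3 - a3*b1)*e13 + (a2*b3 - a3*b2)*e23
e12 coeff: 1*3 - 1*(-1) = 3 - (-1) = 4
e13 coeff: 1*(-3) - (-1)*(-1) = -3 - 1 = -4
e23 coeff: 1*(-3) - (-1)*3 = -3 - (-3) = 0
|a wedge b|^2 = 4^2 + (-4)^2 + 0^2
= 16 + 16 + 0
= 32


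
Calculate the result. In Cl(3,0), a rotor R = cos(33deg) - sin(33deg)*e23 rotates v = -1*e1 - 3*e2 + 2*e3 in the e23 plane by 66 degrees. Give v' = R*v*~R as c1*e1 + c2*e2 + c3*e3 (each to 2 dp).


Rotor R = cos(33deg) - sin(33deg)*e23
Rotation angle theta = 2 * 33 = 66 degrees in the e23 plane (e2 -> e3).
The component perpendicular to the plane (e1) is invariant: v'_1 = v1 = -1.00
cos(66deg) = 0.4067, sin(66deg) = 0.9135
v'_2 = v2*cos(theta) - v3*sin(theta) = -3*0.4067 - 2*0.9135 = -3.05
v'_3 = v2*sin(theta) + v3*cos(theta) = -3*0.9135 + 2*0.4067 = -1.93
v' = -1.00*e1 - 3.05*e2 - 1.93*e3


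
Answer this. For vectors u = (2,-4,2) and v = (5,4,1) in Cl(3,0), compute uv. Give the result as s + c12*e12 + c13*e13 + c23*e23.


In Cl(3,0): e_i^2 = 1, e_ie_j = -e_je_i for i != j.
Scalar part = u . v = 2*5 + (-4)*4 + 2*1
= 10 + (-16) + 2 = -4
e12 coeff = 2*4 - (-4)*5 = 8 - (-20) = 28
e13 coeff = 2*1 - 2*5 = 2 - 10 = -8
e23 coeff = (-4)*1 - 2*4 = -4 - 8 = -12
uv = -4 + 28*e12 - 8*e13 - 12*e23


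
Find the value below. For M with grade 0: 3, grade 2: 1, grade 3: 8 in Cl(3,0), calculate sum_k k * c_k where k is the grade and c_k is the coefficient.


Grade-weighted sum = sum of grade_k * coefficient_k
0*3 = 0
2*1 = 2
3*8 = 24
Total = 0 + 2 + 24 = 26


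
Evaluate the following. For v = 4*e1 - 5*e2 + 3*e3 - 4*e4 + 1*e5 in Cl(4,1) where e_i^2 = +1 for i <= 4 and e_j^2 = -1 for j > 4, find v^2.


v^2 = sum of c_i^2 * e_i^2
Positive signature terms (e_i^2 = +1): 4^2 + (-5)^2 + 3^2 + (-4)^2 = 66
Negative signature terms (e_j^2 = -1): 1^2 = 1
v^2 = 66 - 1 = 65


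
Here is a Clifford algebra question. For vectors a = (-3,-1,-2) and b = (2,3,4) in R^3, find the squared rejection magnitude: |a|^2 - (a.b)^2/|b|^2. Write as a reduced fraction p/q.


|a|^2 = (-3)^2 + (-1)^2 + (-2)^2 = 14
|b|^2 = 2^2 + 3^2 + 4^2 = 29
a . b = (-3)*2 + (-1)*3 + (-2)*4 = -17
(a.b)^2 = (-17)^2 = 289
|rej|^2 = 14 - 289/29
= (406 - 289)/29
= 117/29
In lowest terms: 117/29
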